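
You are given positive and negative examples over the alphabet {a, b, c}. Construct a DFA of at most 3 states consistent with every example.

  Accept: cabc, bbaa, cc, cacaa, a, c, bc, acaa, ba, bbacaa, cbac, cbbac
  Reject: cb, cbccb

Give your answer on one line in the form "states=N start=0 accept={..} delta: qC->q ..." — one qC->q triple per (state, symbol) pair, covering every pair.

states=3 start=0 accept={0,1} delta: 0a->0 0b->0 0c->1 1a->0 1b->2 1c->0 2a->0 2b->0 2c->0

Grow the machine one transition at a time. Run the examples from 0; the earliest place one falls off (shortest prefix, ties alphabetical) gets sent to the lowest-numbered state that keeps every Accept/Reject pair distinguishable — a pair clashes when both reach the same state with identical unread suffix — and to a fresh state only if none does.
a: 0a undefined. 0a->0: ok.
b: 0b undefined. 0b->0: ok.
c: 0c undefined. 0c->0: no, cabc/cb meet in 0. Open state 1: 0c->1.
ca: 1a undefined. 1a->0: ok.
cb: 1b undefined. 1b->0: no, bbaa/cb meet in 0. 1b->1: no, cabc/cb meet in 1. Open state 2: 1b->2.
cc: 1c undefined. 1c->0: ok.
cba: 2a undefined. 2a->0: ok.
cbb: 2b undefined. 2b->0: ok.
cbc: 2c undefined. 2c->0: ok.
All examples now run through 3 states with every (state, symbol) defined. Accept strings end in {0,1}, Reject strings end in {2}; accept={0,1}.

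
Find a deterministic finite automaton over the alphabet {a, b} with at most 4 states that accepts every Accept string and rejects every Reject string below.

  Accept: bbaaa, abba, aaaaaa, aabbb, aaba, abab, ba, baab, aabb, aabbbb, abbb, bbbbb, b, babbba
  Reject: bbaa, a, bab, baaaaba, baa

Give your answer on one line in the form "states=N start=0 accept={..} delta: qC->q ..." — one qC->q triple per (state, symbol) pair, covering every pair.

states=4 start=0 accept={0,2,3} delta: 0a->1 0b->2 1a->0 1b->0 2a->3 2b->2 3a->1 3b->1

State merging on the prefix tree: take the shortest (then alphabetical) example prefix whose next move is undefined and point that move at state 0, else 1, else 2, ...; a target is out if some Accept/Reject pair would then sit in one state with the same input left (inseparable). If every existing state is out, open a new one.
a: 0a undefined. 0a->0: no, aaaaaa/a meet in 0. Open state 1: 0a->1.
b: 0b undefined. 0b->0: no, ba/a meet in 1. 0b->1: no, b/a meet in 1. Open state 2: 0b->2.
aa: 1a undefined. 1a->0: ok.
ab: 1b undefined. 1b->0: ok.
ba: 2a undefined. 2a->0: no, b/bab meet in 2. 2a->1: no, abba/a meet in 1. 2a->2: no, abba/baa meet in 2. Open state 3: 2a->3.
bb: 2b undefined. 2b->0: no, bbaaa/a meet in 1. 2b->1: no, aabb/bbaa meet in 1. 2b->2: ok.
baa: 3a undefined. 3a->0: no, bbaaa/a meet in 1. 3a->1: ok.
bab: 3b undefined. 3b->0: no, bbaaa/bab meet in 0. 3b->1: ok.
All examples now run through 4 states with every (state, symbol) defined. Accept strings end in {0,2,3}, Reject strings end in {1}; accept={0,2,3}.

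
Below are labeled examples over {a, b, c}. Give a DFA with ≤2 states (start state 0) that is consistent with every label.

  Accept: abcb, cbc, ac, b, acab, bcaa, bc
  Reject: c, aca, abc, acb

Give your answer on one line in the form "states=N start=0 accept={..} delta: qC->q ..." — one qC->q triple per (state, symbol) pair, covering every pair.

states=2 start=0 accept={1} delta: 0a->1 0b->1 0c->0 1a->0 1b->0 1c->1

State merging on the prefix tree: take the shortest (then alphabetical) example prefix whose next move is undefined and point that move at state 0, else 1, else 2, ...; a target is out if some Accept/Reject pair would then sit in one state with the same input left (inseparable). If every existing state is out, open a new one.
a: 0a undefined. 0a->0: no, ac/c meet in 0 with "c" left. Open state 1: 0a->1.
b: 0b undefined. 0b->0: no, bc/c meet in 0 with "c" left. 0b->1: ok.
c: 0c undefined. 0c->0: ok.
ab: 1b undefined. 1b->0: ok.
ac: 1c undefined. 1c->0: no, abcb/aca meet in 1. 1c->1: ok.
aca: 1a undefined. 1a->0: ok.
All examples now run through 2 states with every (state, symbol) defined. Accept strings end in {1}, Reject strings end in {0}; accept={1}.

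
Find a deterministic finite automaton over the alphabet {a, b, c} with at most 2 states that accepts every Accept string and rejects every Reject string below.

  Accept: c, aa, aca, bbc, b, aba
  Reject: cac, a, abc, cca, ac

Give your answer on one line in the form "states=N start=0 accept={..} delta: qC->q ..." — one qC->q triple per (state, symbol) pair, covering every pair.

State merging on the prefix tree: take the shortest (then alphabetical) example prefix whose next move is undefined and point that move at state 0, else 1, else 2, ...; a target is out if some Accept/Reject pair would then sit in one state with the same input left (inseparable). If every existing state is out, open a new one.
a: 0a undefined. 0a->0: no, c/ac meet in 0 with "c" left. Open state 1: 0a->1.
b: 0b undefined. 0b->0: ok.
c: 0c undefined. 0c->0: ok.
aa: 1a undefined. 1a->0: ok.
ab: 1b undefined. 1b->0: no, c/abc meet in 0. 1b->1: ok.
ac: 1c undefined. 1c->0: no, c/cac meet in 0. 1c->1: ok.
All examples now run through 2 states with every (state, symbol) defined. Accept strings end in {0}, Reject strings end in {1}; accept={0}.

states=2 start=0 accept={0} delta: 0a->1 0b->0 0c->0 1a->0 1b->1 1c->1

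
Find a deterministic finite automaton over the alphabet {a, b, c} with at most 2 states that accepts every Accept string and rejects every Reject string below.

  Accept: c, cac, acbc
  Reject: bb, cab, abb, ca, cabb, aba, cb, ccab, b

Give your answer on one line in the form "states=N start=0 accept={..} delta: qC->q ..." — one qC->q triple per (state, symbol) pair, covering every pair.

Fold the examples into a partial DFA from state 0: repeatedly fix the first undefined (state, symbol) met by the shortest-then-alphabetical prefix, trying targets in increasing order and rejecting any under which an Accept and a Reject string meet in one state with the same remainder; add a state when all current targets are rejected. Accepting states are where Accept strings end.
a: 0a undefined. 0a->0: ok.
b: 0b undefined. 0b->0: ok.
c: 0c undefined. 0c->0: no, c/bb meet in 0. Open state 1: 0c->1.
ca: 1a undefined. 1a->0: ok.
cb: 1b undefined. 1b->0: ok.
cc: 1c undefined. 1c->0: ok.
All examples now run through 2 states with every (state, symbol) defined. Accept strings end in {1}, Reject strings end in {0}; accept={1}.

states=2 start=0 accept={1} delta: 0a->0 0b->0 0c->1 1a->0 1b->0 1c->0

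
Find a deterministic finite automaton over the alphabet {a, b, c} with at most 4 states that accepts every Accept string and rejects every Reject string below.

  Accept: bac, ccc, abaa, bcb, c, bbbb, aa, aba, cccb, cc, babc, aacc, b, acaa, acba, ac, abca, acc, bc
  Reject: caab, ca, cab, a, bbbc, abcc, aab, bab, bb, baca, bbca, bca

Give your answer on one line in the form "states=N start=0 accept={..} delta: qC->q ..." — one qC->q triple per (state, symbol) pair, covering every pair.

states=4 start=0 accept={0,2} delta: 0a->1 0b->2 0c->0 1a->2 1b->3 1c->0 2a->2 2b->1 2c->0 3a->2 3b->0 3c->3

State merging on the prefix tree: take the shortest (then alphabetical) example prefix whose next move is undefined and point that move at state 0, else 1, else 2, ...; a target is out if some Accept/Reject pair would then sit in one state with the same input left (inseparable). If every existing state is out, open a new one.
a: 0a undefined. 0a->0: no, aa/a meet in 0. Open state 1: 0a->1.
b: 0b undefined. 0b->0: no, c/bbbc meet in 0 with "c" left. 0b->1: no, b/a meet in 1. Open state 2: 0b->2.
c: 0c undefined. 0c->0: ok.
aa: 1a undefined. 1a->0: no, cccb/caab meet in 2. 1a->1: no, aa/ca meet in 1. 1a->2: ok.
ab: 1b undefined. 1b->0: no, ccc/cab meet in 0. 1b->1: no, acc/abcc meet in 1 with "cc" left. 1b->2: no, aa/cab meet in 2. Open state 3: 1b->3.
ac: 1c undefined. 1c->0: ok.
ba: 2a undefined. 2a->0: no, aa/bab meet in 2. 2a->1: no, acba/ca meet in 1. 2a->2: ok.
bb: 2b undefined. 2b->0: no, bac/bbbc meet in 2 with "c" left. 2b->1: ok.
bc: 2c undefined. 2c->0: ok.
aba: 3a undefined. 3a->0: no, abaa/caab meet in 1. 3a->1: no, aba/caab meet in 1. 3a->2: ok.
abc: 3c undefined. 3c->0: no, bac/bbbc meet in 0. 3c->1: no, bac/abcc meet in 0. 3c->2: no, bac/abcc meet in 0. 3c->3: ok.
bbbb: 3b undefined. 3b->0: ok.
All examples now run through 4 states with every (state, symbol) defined. Accept strings end in {0,2}, Reject strings end in {1,3}; accept={0,2}.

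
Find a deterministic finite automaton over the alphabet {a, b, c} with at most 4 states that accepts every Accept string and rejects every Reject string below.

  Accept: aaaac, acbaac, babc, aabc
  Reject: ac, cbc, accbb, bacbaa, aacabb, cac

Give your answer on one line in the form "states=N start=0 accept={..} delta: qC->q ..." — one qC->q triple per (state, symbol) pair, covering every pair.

states=3 start=0 accept={1} delta: 0a->1 0b->0 0c->0 1a->2 1b->2 1c->0 2a->1 2b->2 2c->1

Grow the machine one transition at a time. Run the examples from 0; the earliest place one falls off (shortest prefix, ties alphabetical) gets sent to the lowest-numbered state that keeps every Accept/Reject pair distinguishable — a pair clashes when both reach the same state with identical unread suffix — and to a fresh state only if none does.
a: 0a undefined. 0a->0: no, aaaac/ac meet in 0 with "c" left. Open state 1: 0a->1.
b: 0b undefined. 0b->0: ok.
c: 0c undefined. 0c->0: ok.
aa: 1a undefined. 1a->0: no, aaaac/cbc meet in 0. 1a->1: no, aaaac/ac meet in 1 with "c" left. Open state 2: 1a->2.
ac: 1c undefined. 1c->0: ok.
aaa: 2a undefined. 2a->0: no, aaaac/ac meet in 0. 2a->1: ok.
aab: 2b undefined. 2b->0: no, aabc/ac meet in 0. 2b->1: no, aabc/ac meet in 0. 2b->2: ok.
aac: 2c undefined. 2c->0: no, aaaac/ac meet in 0. 2c->1: ok.
bab: 1b undefined. 1b->0: no, babc/ac meet in 0. 1b->1: no, babc/ac meet in 0. 1b->2: ok.
All examples now run through 3 states with every (state, symbol) defined. Accept strings end in {1}, Reject strings end in {0,2}; accept={1}.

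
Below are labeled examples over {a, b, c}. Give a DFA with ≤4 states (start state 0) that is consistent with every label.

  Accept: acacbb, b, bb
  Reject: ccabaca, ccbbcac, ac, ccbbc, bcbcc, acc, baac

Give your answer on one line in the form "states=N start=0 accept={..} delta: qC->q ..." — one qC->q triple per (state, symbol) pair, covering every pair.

states=2 start=0 accept={0} delta: 0a->0 0b->0 0c->1 1a->1 1b->0 1c->1

Fold the examples into a partial DFA from state 0: repeatedly fix the first undefined (state, symbol) met by the shortest-then-alphabetical prefix, trying targets in increasing order and rejecting any under which an Accept and a Reject string meet in one state with the same remainder; add a state when all current targets are rejected. Accepting states are where Accept strings end.
a: 0a undefined. 0a->0: ok.
b: 0b undefined. 0b->0: ok.
c: 0c undefined. 0c->0: no, acacbb/ccabaca meet in 0. Open state 1: 0c->1.
cc: 1c undefined. 1c->0: no, b/acc meet in 0. 1c->1: ok.
aca: 1a undefined. 1a->0: no, b/ccabaca meet in 0. 1a->1: ok.
bcb: 1b undefined. 1b->0: ok.
All examples now run through 2 states with every (state, symbol) defined. Accept strings end in {0}, Reject strings end in {1}; accept={0}.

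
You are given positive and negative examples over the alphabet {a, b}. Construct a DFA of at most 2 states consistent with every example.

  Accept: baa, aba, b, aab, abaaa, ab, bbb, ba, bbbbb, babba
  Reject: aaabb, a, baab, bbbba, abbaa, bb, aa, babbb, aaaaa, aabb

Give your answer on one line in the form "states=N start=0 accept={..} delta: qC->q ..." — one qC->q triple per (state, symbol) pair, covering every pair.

states=2 start=0 accept={1} delta: 0a->0 0b->1 1a->1 1b->0

Grow the machine one transition at a time. Run the examples from 0; the earliest place one falls off (shortest prefix, ties alphabetical) gets sent to the lowest-numbered state that keeps every Accept/Reject pair distinguishable — a pair clashes when both reach the same state with identical unread suffix — and to a fresh state only if none does.
a: 0a undefined. 0a->0: ok.
b: 0b undefined. 0b->0: no, baa/aaabb meet in 0. Open state 1: 0b->1.
ba: 1a undefined. 1a->0: no, baa/a meet in 0. 1a->1: ok.
bb: 1b undefined. 1b->0: ok.
All examples now run through 2 states with every (state, symbol) defined. Accept strings end in {1}, Reject strings end in {0}; accept={1}.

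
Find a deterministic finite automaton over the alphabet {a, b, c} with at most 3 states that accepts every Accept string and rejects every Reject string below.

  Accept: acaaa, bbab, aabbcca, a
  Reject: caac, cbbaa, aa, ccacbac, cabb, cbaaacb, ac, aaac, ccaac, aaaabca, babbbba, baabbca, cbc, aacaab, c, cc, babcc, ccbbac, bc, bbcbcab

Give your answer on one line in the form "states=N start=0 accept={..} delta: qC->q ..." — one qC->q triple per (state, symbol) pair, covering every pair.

Grow the machine one transition at a time. Run the examples from 0; the earliest place one falls off (shortest prefix, ties alphabetical) gets sent to the lowest-numbered state that keeps every Accept/Reject pair distinguishable — a pair clashes when both reach the same state with identical unread suffix — and to a fresh state only if none does.
a: 0a undefined. 0a->0: no, a/aa meet in 0. Open state 1: 0a->1.
b: 0b undefined. 0b->0: ok.
c: 0c undefined. 0c->0: no, bbab/bbcbcab meet in 1 with "b" left. 0c->1: no, a/c meet in 1. Open state 2: 0c->2.
aa: 1a undefined. 1a->0: ok.
ac: 1c undefined. 1c->0: ok.
ca: 2a undefined. 2a->0: no, bbab/aacaab meet in 1 with "b" left. 2a->1: no, acaaa/aaaabca meet in 1. 2a->2: ok.
cb: 2b undefined. 2b->0: ok.
cc: 2c undefined. 2c->0: ok.
bab: 1b undefined. 1b->0: no, acaaa/babbbba meet in 1. 1b->1: ok.
All examples now run through 3 states with every (state, symbol) defined. Accept strings end in {1}, Reject strings end in {0,2}; accept={1}.

states=3 start=0 accept={1} delta: 0a->1 0b->0 0c->2 1a->0 1b->1 1c->0 2a->2 2b->0 2c->0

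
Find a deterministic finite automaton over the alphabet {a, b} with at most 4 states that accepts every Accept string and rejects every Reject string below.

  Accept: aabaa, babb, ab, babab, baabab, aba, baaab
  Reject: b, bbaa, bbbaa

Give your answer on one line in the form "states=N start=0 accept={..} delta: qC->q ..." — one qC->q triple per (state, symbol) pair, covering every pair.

State merging on the prefix tree: take the shortest (then alphabetical) example prefix whose next move is undefined and point that move at state 0, else 1, else 2, ...; a target is out if some Accept/Reject pair would then sit in one state with the same input left (inseparable). If every existing state is out, open a new one.
a: 0a undefined. 0a->0: no, ab/b meet in 0 with "b" left. Open state 1: 0a->1.
b: 0b undefined. 0b->0: ok.
aa: 1a undefined. 1a->0: no, aabaa/b meet in 0. 1a->1: ok.
ab: 1b undefined. 1b->0: no, aabaa/bbaa meet in 1. 1b->1: no, aabaa/bbaa meet in 1. Open state 2: 1b->2.
aba: 2a undefined. 2a->0: no, aabaa/bbaa meet in 1. 2a->1: no, aabaa/bbaa meet in 1. 2a->2: ok.
babb: 2b undefined. 2b->0: no, babb/b meet in 0. 2b->1: no, babb/bbaa meet in 1. 2b->2: ok.
All examples now run through 3 states with every (state, symbol) defined. Accept strings end in {2}, Reject strings end in {0,1}; accept={2}.

states=3 start=0 accept={2} delta: 0a->1 0b->0 1a->1 1b->2 2a->2 2b->2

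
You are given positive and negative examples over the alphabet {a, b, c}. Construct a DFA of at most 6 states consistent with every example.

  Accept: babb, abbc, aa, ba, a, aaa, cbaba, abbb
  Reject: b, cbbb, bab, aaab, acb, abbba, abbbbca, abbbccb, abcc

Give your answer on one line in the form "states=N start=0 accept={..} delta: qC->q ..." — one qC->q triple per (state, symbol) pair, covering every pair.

Grow the machine one transition at a time. Run the examples from 0; the earliest place one falls off (shortest prefix, ties alphabetical) gets sent to the lowest-numbered state that keeps every Accept/Reject pair distinguishable — a pair clashes when both reach the same state with identical unread suffix — and to a fresh state only if none does.
a: 0a undefined. 0a->0: ok.
b: 0b undefined. 0b->0: no, babb/b meet in 0. Open state 1: 0b->1.
c: 0c undefined. 0c->0: no, abbb/cbbb meet in 1 with "bb" left. 0c->1: ok.
ba: 1a undefined. 1a->0: no, babb/acb meet in 1 with "b" left. 1a->1: no, ba/b meet in 1. Open state 2: 1a->2.
cb: 1b undefined. 1b->0: no, abbc/b meet in 1. 1b->1: no, ba/abbba meet in 2. 1b->2: no, babb/cbbb meet in 2 with "bb" left. Open state 3: 1b->3.
abc: 1c undefined. 1c->0: ok.
bab: 2b undefined. 2b->0: no, babb/b meet in 1. 2b->1: no, babb/acb meet in 3. 2b->2: no, babb/bab meet in 2. 2b->3: ok.
cba: 3a undefined. 3a->0: ok.
cbb: 3b undefined. 3b->0: no, babb/abbba meet in 0. 3b->1: no, babb/b meet in 1. 3b->2: ok.
abbc: 3c undefined. 3c->0: no, abbc/abbbbca meet in 0. 3c->1: no, babb/abbbbca meet in 2. 3c->2: ok.
abbba: 2a undefined. 2a->0: no, aa/abbba meet in 0. 2a->1: ok.
abbbc: 2c undefined. 2c->0: ok.
All examples now run through 4 states with every (state, symbol) defined. Accept strings end in {0,2}, Reject strings end in {1,3}; accept={0,2}.

states=4 start=0 accept={0,2} delta: 0a->0 0b->1 0c->1 1a->2 1b->3 1c->0 2a->1 2b->3 2c->0 3a->0 3b->2 3c->2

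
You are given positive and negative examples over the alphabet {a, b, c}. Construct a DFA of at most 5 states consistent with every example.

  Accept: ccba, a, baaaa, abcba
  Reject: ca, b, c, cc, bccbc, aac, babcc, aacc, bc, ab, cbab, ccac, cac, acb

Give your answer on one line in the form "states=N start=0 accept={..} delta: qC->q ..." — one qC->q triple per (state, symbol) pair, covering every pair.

states=3 start=0 accept={0} delta: 0a->0 0b->1 0c->1 1a->2 1b->2 1c->1 2a->0 2b->0 2c->1

State merging on the prefix tree: take the shortest (then alphabetical) example prefix whose next move is undefined and point that move at state 0, else 1, else 2, ...; a target is out if some Accept/Reject pair would then sit in one state with the same input left (inseparable). If every existing state is out, open a new one.
a: 0a undefined. 0a->0: ok.
b: 0b undefined. 0b->0: no, a/b meet in 0. Open state 1: 0b->1.
c: 0c undefined. 0c->0: no, a/ca meet in 0. 0c->1: ok.
ba: 1a undefined. 1a->0: no, a/ca meet in 0. 1a->1: no, baaaa/ca meet in 1. Open state 2: 1a->2.
bc: 1c undefined. 1c->0: no, ccba/ca meet in 2. 1c->1: ok.
cb: 1b undefined. 1b->0: no, ccba/acb meet in 0. 1b->1: no, ccba/ca meet in 2. 1b->2: ok.
baa: 2a undefined. 2a->0: ok.
bab: 2b undefined. 2b->0: ok.
cac: 2c undefined. 2c->0: no, ccba/bccbc meet in 0. 2c->1: ok.
All examples now run through 3 states with every (state, symbol) defined. Accept strings end in {0}, Reject strings end in {1,2}; accept={0}.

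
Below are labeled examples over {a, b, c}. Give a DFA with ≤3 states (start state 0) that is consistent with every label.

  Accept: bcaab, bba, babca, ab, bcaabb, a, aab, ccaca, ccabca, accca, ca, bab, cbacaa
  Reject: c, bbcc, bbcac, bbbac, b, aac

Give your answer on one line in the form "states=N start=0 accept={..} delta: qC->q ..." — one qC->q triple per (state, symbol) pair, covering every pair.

states=2 start=0 accept={1} delta: 0a->1 0b->0 0c->0 1a->1 1b->1 1c->0

State merging on the prefix tree: take the shortest (then alphabetical) example prefix whose next move is undefined and point that move at state 0, else 1, else 2, ...; a target is out if some Accept/Reject pair would then sit in one state with the same input left (inseparable). If every existing state is out, open a new one.
a: 0a undefined. 0a->0: no, ab/b meet in 0 with "b" left. Open state 1: 0a->1.
b: 0b undefined. 0b->0: ok.
c: 0c undefined. 0c->0: ok.
aa: 1a undefined. 1a->0: no, bcaab/c meet in 0. 1a->1: ok.
ab: 1b undefined. 1b->0: no, bcaab/c meet in 0. 1b->1: ok.
ac: 1c undefined. 1c->0: ok.
All examples now run through 2 states with every (state, symbol) defined. Accept strings end in {1}, Reject strings end in {0}; accept={1}.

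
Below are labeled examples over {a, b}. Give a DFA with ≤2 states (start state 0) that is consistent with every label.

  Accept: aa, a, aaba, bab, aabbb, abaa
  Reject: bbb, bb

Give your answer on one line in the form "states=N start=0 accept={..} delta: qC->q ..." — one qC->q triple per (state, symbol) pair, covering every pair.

Grow the machine one transition at a time. Run the examples from 0; the earliest place one falls off (shortest prefix, ties alphabetical) gets sent to the lowest-numbered state that keeps every Accept/Reject pair distinguishable — a pair clashes when both reach the same state with identical unread suffix — and to a fresh state only if none does.
a: 0a undefined. 0a->0: no, aabbb/bbb meet in 0 with "bbb" left. Open state 1: 0a->1.
b: 0b undefined. 0b->0: ok.
aa: 1a undefined. 1a->0: no, aa/bbb meet in 0. 1a->1: ok.
ab: 1b undefined. 1b->0: no, bab/bbb meet in 0. 1b->1: ok.
All examples now run through 2 states with every (state, symbol) defined. Accept strings end in {1}, Reject strings end in {0}; accept={1}.

states=2 start=0 accept={1} delta: 0a->1 0b->0 1a->1 1b->1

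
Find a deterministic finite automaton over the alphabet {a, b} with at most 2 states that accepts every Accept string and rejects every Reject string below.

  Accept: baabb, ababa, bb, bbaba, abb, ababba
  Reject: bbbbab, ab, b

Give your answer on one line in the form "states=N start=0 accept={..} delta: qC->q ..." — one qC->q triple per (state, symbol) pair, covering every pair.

State merging on the prefix tree: take the shortest (then alphabetical) example prefix whose next move is undefined and point that move at state 0, else 1, else 2, ...; a target is out if some Accept/Reject pair would then sit in one state with the same input left (inseparable). If every existing state is out, open a new one.
a: 0a undefined. 0a->0: ok.
b: 0b undefined. 0b->0: no, baabb/bbbbab meet in 0. Open state 1: 0b->1.
ba: 1a undefined. 1a->0: ok.
bb: 1b undefined. 1b->0: ok.
All examples now run through 2 states with every (state, symbol) defined. Accept strings end in {0}, Reject strings end in {1}; accept={0}.

states=2 start=0 accept={0} delta: 0a->0 0b->1 1a->0 1b->0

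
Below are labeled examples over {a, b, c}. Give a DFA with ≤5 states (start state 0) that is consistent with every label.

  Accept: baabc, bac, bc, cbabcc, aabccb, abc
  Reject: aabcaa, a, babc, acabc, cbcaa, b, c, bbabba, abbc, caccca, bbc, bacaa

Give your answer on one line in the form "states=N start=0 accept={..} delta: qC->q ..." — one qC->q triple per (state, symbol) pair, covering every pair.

states=4 start=0 accept={2,3} delta: 0a->0 0b->1 0c->1 1a->2 1b->0 1c->2 2a->0 2b->0 2c->3 3a->0 3b->2 3c->1

Fold the examples into a partial DFA from state 0: repeatedly fix the first undefined (state, symbol) met by the shortest-then-alphabetical prefix, trying targets in increasing order and rejecting any under which an Accept and a Reject string meet in one state with the same remainder; add a state when all current targets are rejected. Accepting states are where Accept strings end.
a: 0a undefined. 0a->0: ok.
b: 0b undefined. 0b->0: no, baabc/babc meet in 0 with "c" left. Open state 1: 0b->1.
c: 0c undefined. 0c->0: no, bc/acabc meet in 1 with "c" left. 0c->1: ok.
ba: 1a undefined. 1a->0: no, baabc/babc meet in 1 with "c" left. 1a->1: no, baabc/babc meet in 1 with "bc" left. Open state 2: 1a->2.
bb: 1b undefined. 1b->0: ok.
bc: 1c undefined. 1c->0: no, bc/aabcaa meet in 0. 1c->1: no, bc/b meet in 1. 1c->2: ok.
baa: 2a undefined. 2a->0: ok.
bab: 2b undefined. 2b->0: ok.
bac: 2c undefined. 2c->0: no, bac/aabcaa meet in 0. 2c->1: no, baabc/caccca meet in 2. 2c->2: no, aabccb/aabcaa meet in 0. Open state 3: 2c->3.
baca: 3a undefined. 3a->0: ok.
cacc: 3c undefined. 3c->0: no, baabc/caccca meet in 2. 3c->1: ok.
aabccb: 3b undefined. 3b->0: no, aabccb/aabcaa meet in 0. 3b->1: no, aabccb/babc meet in 1. 3b->2: ok.
All examples now run through 4 states with every (state, symbol) defined. Accept strings end in {2,3}, Reject strings end in {0,1}; accept={2,3}.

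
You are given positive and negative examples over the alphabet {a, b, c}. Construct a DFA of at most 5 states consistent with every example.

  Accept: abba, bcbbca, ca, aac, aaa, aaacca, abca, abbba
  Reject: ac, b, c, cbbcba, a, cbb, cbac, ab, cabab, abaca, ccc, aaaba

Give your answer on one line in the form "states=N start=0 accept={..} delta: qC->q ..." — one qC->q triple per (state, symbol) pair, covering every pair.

Fold the examples into a partial DFA from state 0: repeatedly fix the first undefined (state, symbol) met by the shortest-then-alphabetical prefix, trying targets in increasing order and rejecting any under which an Accept and a Reject string meet in one state with the same remainder; add a state when all current targets are rejected. Accepting states are where Accept strings end.
a: 0a undefined. 0a->0: no, aac/ac meet in 0 with "c" left. Open state 1: 0a->1.
b: 0b undefined. 0b->0: ok.
c: 0c undefined. 0c->0: no, bcbbca/cbbcba meet in 1. 0c->1: ok.
aa: 1a undefined. 1a->0: no, ca/b meet in 0. 1a->1: no, ca/c meet in 1. Open state 2: 1a->2.
ab: 1b undefined. 1b->0: no, abba/c meet in 1. 1b->1: no, aac/cbac meet in 2 with "c" left. 1b->2: no, ca/ab meet in 2. Open state 3: 1b->3.
ac: 1c undefined. 1c->0: ok.
aaa: 2a undefined. 2a->0: no, aaa/ac meet in 0. 2a->1: no, aaa/c meet in 1. 2a->2: ok.
aac: 2c undefined. 2c->0: no, aac/ac meet in 0. 2c->1: no, aac/c meet in 1. 2c->2: ok.
aba: 3a undefined. 3a->0: no, ca/abaca meet in 2. 3a->1: ok.
abb: 3b undefined. 3b->0: no, abba/c meet in 1. 3b->1: no, bcbbca/c meet in 1. 3b->2: no, abba/cbb meet in 2. 3b->3: no, abba/c meet in 1. Open state 4: 3b->4.
abc: 3c undefined. 3c->0: no, abca/c meet in 1. 3c->1: ok.
cab: 2b undefined. 2b->0: ok.
abba: 4a undefined. 4a->0: no, abba/ac meet in 0. 4a->1: no, abba/c meet in 1. 4a->2: ok.
abbb: 4b undefined. 4b->0: no, abbba/c meet in 1. 4b->1: ok.
cbbc: 4c undefined. 4c->0: no, bcbbca/c meet in 1. 4c->1: ok.
All examples now run through 5 states with every (state, symbol) defined. Accept strings end in {2}, Reject strings end in {0,1,3,4}; accept={2}.

states=5 start=0 accept={2} delta: 0a->1 0b->0 0c->1 1a->2 1b->3 1c->0 2a->2 2b->0 2c->2 3a->1 3b->4 3c->1 4a->2 4b->1 4c->1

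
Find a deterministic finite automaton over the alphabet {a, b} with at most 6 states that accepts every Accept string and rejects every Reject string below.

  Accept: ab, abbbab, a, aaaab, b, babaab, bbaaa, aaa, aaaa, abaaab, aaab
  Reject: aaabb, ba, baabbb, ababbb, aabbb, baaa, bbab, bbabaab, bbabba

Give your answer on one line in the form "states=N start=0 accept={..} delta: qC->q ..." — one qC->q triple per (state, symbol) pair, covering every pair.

State merging on the prefix tree: take the shortest (then alphabetical) example prefix whose next move is undefined and point that move at state 0, else 1, else 2, ...; a target is out if some Accept/Reject pair would then sit in one state with the same input left (inseparable). If every existing state is out, open a new one.
a: 0a undefined. 0a->0: ok.
b: 0b undefined. 0b->0: no, ab/aaabb meet in 0. Open state 1: 0b->1.
ba: 1a undefined. 1a->0: no, a/ba meet in 0. 1a->1: no, ab/ba meet in 1. Open state 2: 1a->2.
bb: 1b undefined. 1b->0: no, ab/aabbb meet in 1. 1b->1: no, ab/aaabb meet in 1. 1b->2: ok.
baa: 2a undefined. 2a->0: no, ab/bbab meet in 1. 2a->1: no, abaaab/aabbb meet in 2 with "b" left. 2a->2: no, babaab/bbabaab meet in 2 with "baab" left. Open state 3: 2a->3.
bab: 2b undefined. 2b->0: no, a/aabbb meet in 0. 2b->1: no, ab/ababbb meet in 1. 2b->2: no, abbbab/bbab meet in 3 with "b" left. 2b->3: ok.
baaa: 3a undefined. 3a->0: no, a/baaa meet in 0. 3a->1: no, ab/baaa meet in 1. 3a->2: no, abbbab/aabbb meet in 3. 3a->3: no, abbbab/bbab meet in 3 with "b" left. Open state 4: 3a->4.
baab: 3b undefined. 3b->0: no, ab/ababbb meet in 1. 3b->1: no, ab/bbab meet in 1. 3b->2: no, abbbab/bbabaab meet in 4 with "b" left. 3b->3: no, babaab/bbabaab meet in 4 with "ab" left. 3b->4: no, abbbab/ababbb meet in 4 with "b" left. Open state 5: 3b->5.
baabb: 5b undefined. 5b->0: no, ab/baabbb meet in 1. 5b->1: no, ab/ababbb meet in 1. 5b->2: ok.
babaa: 4a undefined. 4a->0: ok.
bbaba: 5a undefined. 5a->0: no, ab/bbabaab meet in 1. 5a->1: ok.
abaaab: 4b undefined. 4b->0: ok.
All examples now run through 6 states with every (state, symbol) defined. Accept strings end in {0,1}, Reject strings end in {2,3,4,5}; accept={0,1}.

states=6 start=0 accept={0,1} delta: 0a->0 0b->1 1a->2 1b->2 2a->3 2b->3 3a->4 3b->5 4a->0 4b->0 5a->1 5b->2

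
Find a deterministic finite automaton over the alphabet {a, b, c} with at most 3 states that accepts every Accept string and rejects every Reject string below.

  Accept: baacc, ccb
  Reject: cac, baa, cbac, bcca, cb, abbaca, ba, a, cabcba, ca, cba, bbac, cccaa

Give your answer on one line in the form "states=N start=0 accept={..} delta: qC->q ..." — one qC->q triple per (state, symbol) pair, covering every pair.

Fold the examples into a partial DFA from state 0: repeatedly fix the first undefined (state, symbol) met by the shortest-then-alphabetical prefix, trying targets in increasing order and rejecting any under which an Accept and a Reject string meet in one state with the same remainder; add a state when all current targets are rejected. Accepting states are where Accept strings end.
a: 0a undefined. 0a->0: ok.
b: 0b undefined. 0b->0: ok.
c: 0c undefined. 0c->0: no, baacc/cac meet in 0. Open state 1: 0c->1.
ca: 1a undefined. 1a->0: ok.
cb: 1b undefined. 1b->0: ok.
cc: 1c undefined. 1c->0: no, baacc/baa meet in 0. 1c->1: no, baacc/cac meet in 1. Open state 2: 1c->2.
ccb: 2b undefined. 2b->0: no, ccb/baa meet in 0. 2b->1: no, ccb/cac meet in 1. 2b->2: ok.
ccc: 2c undefined. 2c->0: ok.
bcca: 2a undefined. 2a->0: ok.
All examples now run through 3 states with every (state, symbol) defined. Accept strings end in {2}, Reject strings end in {0,1}; accept={2}.

states=3 start=0 accept={2} delta: 0a->0 0b->0 0c->1 1a->0 1b->0 1c->2 2a->0 2b->2 2c->0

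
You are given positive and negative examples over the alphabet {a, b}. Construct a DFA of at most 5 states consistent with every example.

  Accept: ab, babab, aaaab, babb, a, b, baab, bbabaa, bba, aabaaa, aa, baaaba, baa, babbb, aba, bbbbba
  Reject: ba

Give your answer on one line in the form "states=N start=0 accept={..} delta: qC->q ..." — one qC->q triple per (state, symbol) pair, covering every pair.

State merging on the prefix tree: take the shortest (then alphabetical) example prefix whose next move is undefined and point that move at state 0, else 1, else 2, ...; a target is out if some Accept/Reject pair would then sit in one state with the same input left (inseparable). If every existing state is out, open a new one.
a: 0a undefined. 0a->0: no, aba/ba meet in 0 with "ba" left. Open state 1: 0a->1.
b: 0b undefined. 0b->0: no, a/ba meet in 1. 0b->1: no, aa/ba meet in 1 with "a" left. Open state 2: 0b->2.
aa: 1a undefined. 1a->0: ok.
ab: 1b undefined. 1b->0: ok.
ba: 2a undefined. 2a->0: no, ab/ba meet in 0. 2a->1: no, a/ba meet in 1. 2a->2: no, aaaab/ba meet in 2. Open state 3: 2a->3.
bb: 2b undefined. 2b->0: no, bbbbba/ba meet in 3. 2b->1: ok.
baa: 3a undefined. 3a->0: ok.
bab: 3b undefined. 3b->0: ok.
All examples now run through 4 states with every (state, symbol) defined. Accept strings end in {0,1,2}, Reject strings end in {3}; accept={0,1,2}.

states=4 start=0 accept={0,1,2} delta: 0a->1 0b->2 1a->0 1b->0 2a->3 2b->1 3a->0 3b->0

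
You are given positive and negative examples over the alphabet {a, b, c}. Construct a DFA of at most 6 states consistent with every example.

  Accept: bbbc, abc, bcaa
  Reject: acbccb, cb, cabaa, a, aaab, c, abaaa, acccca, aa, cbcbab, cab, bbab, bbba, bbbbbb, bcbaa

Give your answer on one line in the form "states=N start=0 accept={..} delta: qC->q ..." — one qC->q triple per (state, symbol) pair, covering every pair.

State merging on the prefix tree: take the shortest (then alphabetical) example prefix whose next move is undefined and point that move at state 0, else 1, else 2, ...; a target is out if some Accept/Reject pair would then sit in one state with the same input left (inseparable). If every existing state is out, open a new one.
a: 0a undefined. 0a->0: ok.
b: 0b undefined. 0b->0: no, bbbc/c meet in 0 with "c" left. Open state 1: 0b->1.
c: 0c undefined. 0c->0: ok.
bb: 1b undefined. 1b->0: ok.
bc: 1c undefined. 1c->0: no, bbbc/a meet in 0. 1c->1: no, bbbc/cb meet in 1. Open state 2: 1c->2.
aba: 1a undefined. 1a->0: ok.
bca: 2a undefined. 2a->0: no, bcaa/cabaa meet in 0. 2a->1: no, bcaa/cabaa meet in 0. 2a->2: ok.
bcb: 2b undefined. 2b->0: ok.
acbcc: 2c undefined. 2c->0: ok.
All examples now run through 3 states with every (state, symbol) defined. Accept strings end in {2}, Reject strings end in {0,1}; accept={2}.

states=3 start=0 accept={2} delta: 0a->0 0b->1 0c->0 1a->0 1b->0 1c->2 2a->2 2b->0 2c->0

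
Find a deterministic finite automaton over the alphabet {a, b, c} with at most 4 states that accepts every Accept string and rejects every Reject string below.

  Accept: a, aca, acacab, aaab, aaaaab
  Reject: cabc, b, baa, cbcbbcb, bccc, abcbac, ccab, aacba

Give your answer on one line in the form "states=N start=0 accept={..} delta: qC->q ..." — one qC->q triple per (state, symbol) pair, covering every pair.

states=4 start=0 accept={1,3} delta: 0a->1 0b->0 0c->0 1a->2 1b->0 1c->2 2a->3 2b->1 2c->2 3a->1 3b->1 3c->1

Grow the machine one transition at a time. Run the examples from 0; the earliest place one falls off (shortest prefix, ties alphabetical) gets sent to the lowest-numbered state that keeps every Accept/Reject pair distinguishable — a pair clashes when both reach the same state with identical unread suffix — and to a fresh state only if none does.
a: 0a undefined. 0a->0: no, aaab/b meet in 0 with "b" left. Open state 1: 0a->1.
b: 0b undefined. 0b->0: ok.
c: 0c undefined. 0c->0: ok.
aa: 1a undefined. 1a->0: no, a/aacba meet in 1. 1a->1: no, a/baa meet in 1. Open state 2: 1a->2.
ab: 1b undefined. 1b->0: ok.
ac: 1c undefined. 1c->0: no, acacab/cabc meet in 0. 1c->1: no, a/abcbac meet in 1. 1c->2: ok.
aaa: 2a undefined. 2a->0: no, aca/cabc meet in 0. 2a->1: no, acacab/cabc meet in 0. 2a->2: no, aca/baa meet in 2. Open state 3: 2a->3.
aac: 2c undefined. 2c->0: no, a/aacba meet in 1. 2c->1: no, a/aacba meet in 1. 2c->2: ok.
aaaa: 3a undefined. 3a->0: no, aaaaab/cabc meet in 0. 3a->1: ok.
aaab: 3b undefined. 3b->0: no, aaab/cabc meet in 0. 3b->1: ok.
aacb: 2b undefined. 2b->0: no, a/aacba meet in 1. 2b->1: ok.
acac: 3c undefined. 3c->0: no, acacab/cabc meet in 0. 3c->1: ok.
All examples now run through 4 states with every (state, symbol) defined. Accept strings end in {1,3}, Reject strings end in {0,2}; accept={1,3}.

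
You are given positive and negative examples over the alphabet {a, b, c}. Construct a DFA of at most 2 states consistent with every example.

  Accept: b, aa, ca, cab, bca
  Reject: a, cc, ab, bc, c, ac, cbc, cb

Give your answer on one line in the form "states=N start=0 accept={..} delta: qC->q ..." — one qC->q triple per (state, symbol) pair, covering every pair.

Grow the machine one transition at a time. Run the examples from 0; the earliest place one falls off (shortest prefix, ties alphabetical) gets sent to the lowest-numbered state that keeps every Accept/Reject pair distinguishable — a pair clashes when both reach the same state with identical unread suffix — and to a fresh state only if none does.
a: 0a undefined. 0a->0: no, b/ab meet in 0 with "b" left. Open state 1: 0a->1.
b: 0b undefined. 0b->0: ok.
c: 0c undefined. 0c->0: no, b/cc meet in 0. 0c->1: ok.
aa: 1a undefined. 1a->0: ok.
ab: 1b undefined. 1b->0: no, b/ab meet in 0. 1b->1: ok.
ac: 1c undefined. 1c->0: no, b/cc meet in 0. 1c->1: ok.
All examples now run through 2 states with every (state, symbol) defined. Accept strings end in {0}, Reject strings end in {1}; accept={0}.

states=2 start=0 accept={0} delta: 0a->1 0b->0 0c->1 1a->0 1b->1 1c->1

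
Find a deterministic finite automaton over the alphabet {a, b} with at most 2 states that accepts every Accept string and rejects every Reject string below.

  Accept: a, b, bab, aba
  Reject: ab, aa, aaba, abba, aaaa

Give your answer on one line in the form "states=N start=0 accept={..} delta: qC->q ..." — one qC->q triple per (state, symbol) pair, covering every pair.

states=2 start=0 accept={1} delta: 0a->1 0b->1 1a->0 1b->0

Fold the examples into a partial DFA from state 0: repeatedly fix the first undefined (state, symbol) met by the shortest-then-alphabetical prefix, trying targets in increasing order and rejecting any under which an Accept and a Reject string meet in one state with the same remainder; add a state when all current targets are rejected. Accepting states are where Accept strings end.
a: 0a undefined. 0a->0: no, a/aa meet in 0. Open state 1: 0a->1.
b: 0b undefined. 0b->0: no, bab/ab meet in 1 with "b" left. 0b->1: ok.
aa: 1a undefined. 1a->0: ok.
ab: 1b undefined. 1b->0: ok.
All examples now run through 2 states with every (state, symbol) defined. Accept strings end in {1}, Reject strings end in {0}; accept={1}.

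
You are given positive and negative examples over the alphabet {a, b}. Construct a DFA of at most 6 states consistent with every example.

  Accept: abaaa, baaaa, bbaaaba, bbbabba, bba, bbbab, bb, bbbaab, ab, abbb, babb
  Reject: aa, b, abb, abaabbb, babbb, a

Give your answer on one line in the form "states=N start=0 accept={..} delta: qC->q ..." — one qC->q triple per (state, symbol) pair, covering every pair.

Fold the examples into a partial DFA from state 0: repeatedly fix the first undefined (state, symbol) met by the shortest-then-alphabetical prefix, trying targets in increasing order and rejecting any under which an Accept and a Reject string meet in one state with the same remainder; add a state when all current targets are rejected. Accepting states are where Accept strings end.
a: 0a undefined. 0a->0: no, bb/abb meet in 0 with "bb" left. Open state 1: 0a->1.
b: 0b undefined. 0b->0: no, bba/a meet in 1. 0b->1: ok.
aa: 1a undefined. 1a->0: no, baaaa/b meet in 1. 1a->1: no, baaaa/aa meet in 1. Open state 2: 1a->2.
ab: 1b undefined. 1b->0: no, bba/b meet in 1. 1b->1: no, bba/aa meet in 2. 1b->2: no, bb/aa meet in 2. Open state 3: 1b->3.
aba: 3a undefined. 3a->0: no, abaaa/aa meet in 2. 3a->1: no, bba/b meet in 1. 3a->2: no, bba/aa meet in 2. 3a->3: ok.
abb: 3b undefined. 3b->0: no, abaaa/abaabbb meet in 3. 3b->1: no, bbaaaba/aa meet in 2. 3b->2: no, babb/abaabbb meet in 2 with "bb" left. 3b->3: no, abaaa/abb meet in 3. Open state 4: 3b->4.
baa: 2a undefined. 2a->0: no, baaaa/aa meet in 2. 2a->1: no, baaaa/b meet in 1. 2a->2: no, baaaa/aa meet in 2. 2a->3: ok.
bab: 2b undefined. 2b->0: no, abaaa/babbb meet in 3. 2b->1: ok.
abbb: 4b undefined. 4b->0: ok.
bbba: 4a undefined. 4a->0: no, bbbab/b meet in 1. 4a->1: no, bbaaaba/b meet in 1. 4a->2: no, bbaaaba/aa meet in 2. 4a->3: no, bbbabba/b meet in 1. 4a->4: no, bbaaaba/abb meet in 4. Open state 5: 4a->5.
bbbaa: 5a undefined. 5a->0: no, bbbaab/b meet in 1. 5a->1: ok.
bbbab: 5b undefined. 5b->0: no, bbbabba/aa meet in 2. 5b->1: no, bbbab/b meet in 1. 5b->2: no, bbbabba/aa meet in 2. 5b->3: ok.
All examples now run through 6 states with every (state, symbol) defined. Accept strings end in {0,3,5}, Reject strings end in {1,2,4}; accept={0,3,5}.

states=6 start=0 accept={0,3,5} delta: 0a->1 0b->1 1a->2 1b->3 2a->3 2b->1 3a->3 3b->4 4a->5 4b->0 5a->1 5b->3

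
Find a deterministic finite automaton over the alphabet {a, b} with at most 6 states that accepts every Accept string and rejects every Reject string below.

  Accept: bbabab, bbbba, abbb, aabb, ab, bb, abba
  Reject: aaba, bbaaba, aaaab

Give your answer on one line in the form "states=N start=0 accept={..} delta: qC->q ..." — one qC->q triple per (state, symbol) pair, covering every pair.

states=4 start=0 accept={0,1} delta: 0a->1 0b->0 1a->2 1b->0 2a->1 2b->3 3a->2 3b->0

Grow the machine one transition at a time. Run the examples from 0; the earliest place one falls off (shortest prefix, ties alphabetical) gets sent to the lowest-numbered state that keeps every Accept/Reject pair distinguishable — a pair clashes when both reach the same state with identical unread suffix — and to a fresh state only if none does.
a: 0a undefined. 0a->0: no, ab/aaaab meet in 0 with "b" left. Open state 1: 0a->1.
b: 0b undefined. 0b->0: ok.
aa: 1a undefined. 1a->0: no, bbbba/aaba meet in 1. 1a->1: no, ab/aaaab meet in 1 with "b" left. Open state 2: 1a->2.
ab: 1b undefined. 1b->0: ok.
aaa: 2a undefined. 2a->0: no, bbabab/aaaab meet in 0. 2a->1: ok.
aab: 2b undefined. 2b->0: no, bbabab/aaaab meet in 0. 2b->1: no, bbbba/aaaab meet in 1. 2b->2: no, bbbba/aaba meet in 1. Open state 3: 2b->3.
aaba: 3a undefined. 3a->0: no, bbabab/aaba meet in 0. 3a->1: no, bbbba/aaba meet in 1. 3a->2: ok.
aabb: 3b undefined. 3b->0: ok.
All examples now run through 4 states with every (state, symbol) defined. Accept strings end in {0,1}, Reject strings end in {2,3}; accept={0,1}.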